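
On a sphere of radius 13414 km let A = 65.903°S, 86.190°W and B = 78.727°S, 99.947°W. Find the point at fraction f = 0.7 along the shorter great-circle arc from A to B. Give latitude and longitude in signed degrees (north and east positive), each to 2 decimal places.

Central angle δ = 0.2339 rad. Interpolating on the sphere with fraction f = 0.7:
P = [sin((1−f)δ)·A + sin(fδ)·B] / sin δ = 0.3025·A + 0.7033·B in Cartesian coordinates,
giving P = (-0.0155, -0.2586, -0.9658), i.e. latitude -74.98°, longitude -93.44°.

-74.98°, -93.44°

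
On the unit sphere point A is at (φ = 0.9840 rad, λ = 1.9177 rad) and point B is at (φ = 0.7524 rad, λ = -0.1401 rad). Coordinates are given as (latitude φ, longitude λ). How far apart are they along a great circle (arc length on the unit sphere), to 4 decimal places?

1.1811

In radians: φ₁ = 0.9840, φ₂ = 0.7524, Δλ = -117.903° = -2.0578 rad.
Haversine: a = sin²(Δφ/2) + cos φ₁ cos φ₂ sin²(Δλ/2) = 0.0133 + (0.5537)(0.7301)(0.7340) = 0.31005.
Central angle c = 2·arcsin(√a) = 1.18110 rad.
On the unit sphere the arc length equals the central angle: 1.1811.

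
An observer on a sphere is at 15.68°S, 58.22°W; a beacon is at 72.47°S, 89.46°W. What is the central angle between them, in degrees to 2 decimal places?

In radians: φ₁ = -0.2737, φ₂ = -1.2648, Δλ = -31.240° = -0.5452 rad.
Haversine: a = sin²(Δφ/2) + cos φ₁ cos φ₂ sin²(Δλ/2) = 0.2261 + (0.9628)(0.3012)(0.0725) = 0.24717.
Central angle c = 2·arcsin(√a) = 1.04065 rad.
So the angular separation is 59.62°.

59.62°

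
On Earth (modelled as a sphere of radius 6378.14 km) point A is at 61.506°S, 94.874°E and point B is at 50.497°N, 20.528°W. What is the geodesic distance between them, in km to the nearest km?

With latitudes φ₁ = -61.506°, φ₂ = 50.497° and longitude difference Δλ = -115.402°:
Haversine: a = sin²(Δφ/2) + cos φ₁ cos φ₂ sin²(Δλ/2) = 0.6873 + (0.4771)(0.6361)(0.7145) = 0.90415.
Central angle c = 2·arcsin(√a) = 2.51206 rad.
Distance = R·c = 6378.14 × 2.5121 ≈ 16022 km.

16022 km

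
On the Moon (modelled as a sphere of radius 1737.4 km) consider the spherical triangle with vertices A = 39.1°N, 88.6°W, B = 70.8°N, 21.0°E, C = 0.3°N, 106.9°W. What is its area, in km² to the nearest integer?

Side lengths (central angles): a = 1.7692, b = 0.7376, c = 1.0356 rad; semiperimeter s = 1.7712.
By l'Huilier's theorem, tan(E/4) = √[tan(s/2) tan((s−a)/2) tan((s−b)/2) tan((s−c)/2)], giving spherical excess E = 0.0659 rad.
Area = E·R² = 0.0659 × (1737.4)² ≈ 199050 km².

199050 km²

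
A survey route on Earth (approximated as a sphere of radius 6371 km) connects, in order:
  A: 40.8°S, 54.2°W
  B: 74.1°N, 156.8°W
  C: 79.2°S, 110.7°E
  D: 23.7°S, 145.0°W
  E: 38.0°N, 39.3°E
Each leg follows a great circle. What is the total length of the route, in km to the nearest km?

58733 km

Leg A→B: central angle 2.3099 rad, distance 14716.7 km.
Leg B→C: central angle 2.8144 rad, distance 17930.5 km.
Leg C→D: central angle 1.2106 rad, distance 7712.8 km.
Leg D→E: central angle 2.8839 rad, distance 18373.4 km.
Total: 14716.7 + 17930.5 + 7712.8 + 18373.4 ≈ 58733 km.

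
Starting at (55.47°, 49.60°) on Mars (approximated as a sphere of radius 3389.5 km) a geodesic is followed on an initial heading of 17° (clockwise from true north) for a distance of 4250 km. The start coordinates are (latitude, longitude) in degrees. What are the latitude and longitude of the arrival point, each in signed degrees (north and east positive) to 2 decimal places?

50.52°, -156.31°

Angular distance δ = d/R = 4250/3389.5 = 1.25387 rad; initial bearing θ = 0.2967 rad.
sin φ₂ = sin φ₁ cos δ + cos φ₁ sin δ cos θ = (0.8238)(0.3116) + (0.5668)(0.9502)(0.9563) = 0.7718, so φ₂ = 50.52°.
Δλ = atan2(sin θ sin δ cos φ₁, cos δ − sin φ₁ sin φ₂) = atan2(0.1575, -0.3242) = 154.093°.
λ₂ = 49.600° + 154.093° = 203.69° → -156.31° after wrapping to (−180°, 180°].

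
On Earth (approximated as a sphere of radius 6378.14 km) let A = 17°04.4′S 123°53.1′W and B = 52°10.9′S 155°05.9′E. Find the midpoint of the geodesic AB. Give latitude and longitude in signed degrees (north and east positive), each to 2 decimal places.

-41.76°, -153.82°

The central angle between A and B is δ = 1.2414 rad.
With f = 0.5, the slerp weights are sin((1−f)δ)/sin δ = 0.6147 and sin(fδ)/sin δ = 0.6147.
Weighted sum of the unit vectors: (0.6147)·(-0.5330,-0.7936,-0.2936) + (0.6147)·(-0.5562,0.2582,-0.7900) = (-0.6694, -0.3291, -0.6660).
Converting back: φ = atan2(z, √(x²+y²)) = -41.76°, λ = atan2(y, x) = -153.82°.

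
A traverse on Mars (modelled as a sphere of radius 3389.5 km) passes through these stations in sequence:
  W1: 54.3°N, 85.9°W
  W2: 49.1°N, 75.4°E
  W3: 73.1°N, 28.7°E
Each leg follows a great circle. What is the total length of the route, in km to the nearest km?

6317 km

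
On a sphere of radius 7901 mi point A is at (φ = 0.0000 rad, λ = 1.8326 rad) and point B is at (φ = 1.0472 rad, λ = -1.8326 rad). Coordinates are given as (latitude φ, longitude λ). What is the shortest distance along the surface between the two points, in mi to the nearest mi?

Let φ₁ = 0.0000 rad, φ₂ = 1.0472 rad, and Δλ = 2.6180 rad.
cos c = sin φ₁ sin φ₂ + cos φ₁ cos φ₂ cos Δλ = (0.0000)(0.8660) + (1.0000)(0.5000)(-0.8660) = -0.43301,
so c = arccos(-0.43301) = 2.01862 rad.
Distance = R·c = 7901 × 2.0186 ≈ 15949 mi.

15949 mi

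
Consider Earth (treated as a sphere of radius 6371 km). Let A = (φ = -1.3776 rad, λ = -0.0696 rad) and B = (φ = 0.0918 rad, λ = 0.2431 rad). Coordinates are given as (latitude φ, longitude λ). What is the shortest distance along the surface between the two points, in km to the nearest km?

With latitudes φ₁ = -78.931°, φ₂ = 5.260° and longitude difference Δλ = 17.916°:
Haversine: a = sin²(Δφ/2) + cos φ₁ cos φ₂ sin²(Δλ/2) = 0.4494 + (0.1920)(0.9958)(0.0242) = 0.45402.
Central angle c = 2·arcsin(√a) = 1.47871 rad.
Distance = R·c = 6371 × 1.4787 ≈ 9421 km.

9421 km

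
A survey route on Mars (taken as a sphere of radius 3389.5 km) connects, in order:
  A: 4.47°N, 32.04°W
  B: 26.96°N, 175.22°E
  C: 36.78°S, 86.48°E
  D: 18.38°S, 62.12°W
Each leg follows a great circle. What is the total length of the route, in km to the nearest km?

Leg A→B: central angle 2.4258 rad, distance 8222.3 km.
Leg B→C: central angle 1.8294 rad, distance 6200.8 km.
Leg C→D: central angle 2.0488 rad, distance 6944.3 km.
Total: 8222.3 + 6200.8 + 6944.3 ≈ 21367 km.

21367 km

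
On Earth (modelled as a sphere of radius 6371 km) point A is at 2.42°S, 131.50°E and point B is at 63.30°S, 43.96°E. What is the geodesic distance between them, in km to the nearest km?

Let φ₁ = -0.0422 rad, φ₂ = -1.1048 rad, and Δλ = -1.5279 rad.
cos c = sin φ₁ sin φ₂ + cos φ₁ cos φ₂ cos Δλ = (-0.0422)(-0.8934) + (0.9991)(0.4493)(0.0429) = 0.05699,
so c = arccos(0.05699) = 1.51377 rad.
Distance = R·c = 6371 × 1.5138 ≈ 9644 km.

9644 km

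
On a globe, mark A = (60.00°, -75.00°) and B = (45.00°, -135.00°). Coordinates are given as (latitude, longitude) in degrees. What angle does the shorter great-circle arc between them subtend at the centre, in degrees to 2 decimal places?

37.89°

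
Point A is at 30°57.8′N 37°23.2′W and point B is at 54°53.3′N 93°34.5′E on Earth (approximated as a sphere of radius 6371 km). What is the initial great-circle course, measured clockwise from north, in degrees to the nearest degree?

With φ₁ = 0.5404, φ₂ = 0.9580, Δλ = 2.2857 rad, the forward-azimuth formula gives
θ = atan2( sin Δλ cos φ₂ , cos φ₁ sin φ₂ − sin φ₁ cos φ₂ cos Δλ ) = atan2(0.4343, 0.8955) = 25.88°.
So the initial bearing is 26°.

26°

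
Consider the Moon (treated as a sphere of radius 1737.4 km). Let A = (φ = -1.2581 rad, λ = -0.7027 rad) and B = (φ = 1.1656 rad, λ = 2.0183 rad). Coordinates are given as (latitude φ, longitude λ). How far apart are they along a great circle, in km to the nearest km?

Let φ₁ = -1.2581 rad, φ₂ = 1.1656 rad, and Δλ = 2.7210 rad.
Haversine: a = sin²(Δφ/2) + cos φ₁ cos φ₂ sin²(Δλ/2) = 0.8766 + (0.3076)(0.3942)(0.9564) = 0.99258.
Central angle c = 2·arcsin(√a) = 2.96908 rad.
Distance = R·c = 1737.4 × 2.9691 ≈ 5158 km.

5158 km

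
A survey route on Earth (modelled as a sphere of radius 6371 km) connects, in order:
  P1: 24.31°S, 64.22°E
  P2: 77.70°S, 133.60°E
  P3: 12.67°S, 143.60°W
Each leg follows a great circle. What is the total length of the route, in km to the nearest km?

Leg P1→P2: central angle 1.0808 rad, distance 6886.0 km.
Leg P2→P3: central angle 1.3281 rad, distance 8461.1 km.
Total: 6886.0 + 8461.1 ≈ 15347 km.

15347 km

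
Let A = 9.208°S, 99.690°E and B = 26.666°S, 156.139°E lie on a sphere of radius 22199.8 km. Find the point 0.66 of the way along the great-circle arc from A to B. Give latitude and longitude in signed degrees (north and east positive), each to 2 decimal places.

Central angle δ = 0.9772 rad. Interpolating on the sphere with fraction f = 0.66:
P = [sin((1−f)δ)·A + sin(fδ)·B] / sin δ = 0.3935·A + 0.7252·B in Cartesian coordinates,
giving P = (-0.6581, 0.6450, -0.3884), i.e. latitude -22.86°, longitude 135.57°.

-22.86°, 135.57°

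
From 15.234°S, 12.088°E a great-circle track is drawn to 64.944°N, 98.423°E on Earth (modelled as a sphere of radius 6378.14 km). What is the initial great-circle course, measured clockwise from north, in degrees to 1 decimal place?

25.6°

With φ₁ = -0.2659, φ₂ = 1.1335, Δλ = 1.5068 rad, the forward-azimuth formula gives
θ = atan2( sin Δλ cos φ₂ , cos φ₁ sin φ₂ − sin φ₁ cos φ₂ cos Δλ ) = atan2(0.4226, 0.8812) = 25.62°.
So the initial bearing is 25.6°.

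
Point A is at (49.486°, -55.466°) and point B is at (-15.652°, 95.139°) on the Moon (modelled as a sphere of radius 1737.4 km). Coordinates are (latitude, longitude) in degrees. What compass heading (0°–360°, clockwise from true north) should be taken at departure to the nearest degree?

Δλ = 150.605° = 2.6286 rad.
y = sin Δλ · cos φ₂ = (0.4908)(0.9629) = 0.4726
x = cos φ₁ sin φ₂ − sin φ₁ cos φ₂ cos Δλ = (0.6496)(-0.2698) − (0.7602)(0.9629)(-0.8713) = 0.4625
θ = atan2(y, x) = 45.62°, so the bearing is 46°.

46°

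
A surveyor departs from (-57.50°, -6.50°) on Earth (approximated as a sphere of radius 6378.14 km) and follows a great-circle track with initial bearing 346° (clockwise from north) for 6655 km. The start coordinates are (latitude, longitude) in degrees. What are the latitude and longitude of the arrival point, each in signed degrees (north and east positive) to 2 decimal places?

Angular distance δ = d/R = 6655/6378.14 = 1.04341 rad; initial bearing θ = 6.0388 rad.
sin φ₂ = sin φ₁ cos δ + cos φ₁ sin δ cos θ = (-0.8434)(0.5033) + (0.5373)(0.8641)(0.9703) = 0.0260, so φ₂ = 1.49°.
Δλ = atan2(sin θ sin δ cos φ₁, cos δ − sin φ₁ sin φ₂) = atan2(-0.1123, 0.5252) = -12.071°.
λ₂ = -6.500° − 12.071° = -18.57°.

1.49°, -18.57°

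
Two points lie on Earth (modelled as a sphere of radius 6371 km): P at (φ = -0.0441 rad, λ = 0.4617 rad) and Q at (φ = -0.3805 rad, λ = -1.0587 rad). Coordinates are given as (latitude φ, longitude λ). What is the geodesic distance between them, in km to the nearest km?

With latitudes φ₁ = -2.527°, φ₂ = -21.801° and longitude difference Δλ = -87.113°:
cos c = sin φ₁ sin φ₂ + cos φ₁ cos φ₂ cos Δλ = (-0.0441)(-0.3714) + (0.9990)(0.9285)(0.0504) = 0.06310,
so c = arccos(0.06310) = 1.50765 rad.
Distance = R·c = 6371 × 1.5077 ≈ 9605 km.

9605 km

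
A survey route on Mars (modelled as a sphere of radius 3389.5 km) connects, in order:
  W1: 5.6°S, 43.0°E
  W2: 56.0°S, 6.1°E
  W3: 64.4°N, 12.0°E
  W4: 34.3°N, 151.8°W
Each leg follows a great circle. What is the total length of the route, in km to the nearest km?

15336 km

Leg W1→W2: central angle 1.0170 rad, distance 3447.0 km.
Leg W2→W3: central angle 2.1029 rad, distance 7127.6 km.
Leg W3→W4: central angle 1.4046 rad, distance 4760.9 km.
Total: 3447.0 + 7127.6 + 4760.9 ≈ 15336 km.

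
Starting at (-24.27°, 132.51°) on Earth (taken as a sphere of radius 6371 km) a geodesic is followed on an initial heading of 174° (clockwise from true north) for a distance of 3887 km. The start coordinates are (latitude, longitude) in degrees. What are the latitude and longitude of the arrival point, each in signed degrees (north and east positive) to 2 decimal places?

-58.91°, 139.17°

Angular distance δ = d/R = 3887/6371 = 0.61011 rad; initial bearing θ = 3.0369 rad.
sin φ₂ = sin φ₁ cos δ + cos φ₁ sin δ cos θ = (-0.4110)(0.8196) + (0.9116)(0.5730)(-0.9945) = -0.8563, so φ₂ = -58.91°.
Δλ = atan2(sin θ sin δ cos φ₁, cos δ − sin φ₁ sin φ₂) = atan2(0.0546, 0.4676) = 6.660°.
λ₂ = 132.510° + 6.660° = 139.17°.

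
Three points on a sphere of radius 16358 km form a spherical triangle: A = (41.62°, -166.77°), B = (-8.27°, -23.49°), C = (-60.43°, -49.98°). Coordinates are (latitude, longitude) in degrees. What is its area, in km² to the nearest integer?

Side lengths (central angles): a = 0.9738, b = 2.4098, c = 2.3303 rad; semiperimeter s = 2.8569.
By l'Huilier's theorem, tan(E/4) = √[tan(s/2) tan((s−a)/2) tan((s−b)/2) tan((s−c)/2)], giving spherical excess E = 2.6159 rad.
Area = E·R² = 2.6159 × (16358)² ≈ 699970234 km².

699970234 km²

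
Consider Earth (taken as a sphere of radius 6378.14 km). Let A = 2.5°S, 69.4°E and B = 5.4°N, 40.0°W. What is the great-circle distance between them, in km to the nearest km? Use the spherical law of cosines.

12194 km

With latitudes φ₁ = -2.500°, φ₂ = 5.400° and longitude difference Δλ = -109.400°:
cos c = sin φ₁ sin φ₂ + cos φ₁ cos φ₂ cos Δλ = (-0.0436)(0.0941) + (0.9990)(0.9956)(-0.3322) = -0.33448,
so c = arccos(-0.33448) = 1.91185 rad.
Distance = R·c = 6378.14 × 1.9118 ≈ 12194 km.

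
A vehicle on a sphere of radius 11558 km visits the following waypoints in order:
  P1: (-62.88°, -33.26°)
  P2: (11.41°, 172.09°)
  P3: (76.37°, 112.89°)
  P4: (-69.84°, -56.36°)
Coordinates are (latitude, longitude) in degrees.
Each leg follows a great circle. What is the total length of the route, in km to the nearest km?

74666 km

Leg P1→P2: central angle 2.1894 rad, distance 25305.1 km.
Leg P2→P3: central angle 1.2550 rad, distance 14505.7 km.
Leg P3→P4: central angle 3.0157 rad, distance 34855.6 km.
Total: 25305.1 + 14505.7 + 34855.6 ≈ 74666 km.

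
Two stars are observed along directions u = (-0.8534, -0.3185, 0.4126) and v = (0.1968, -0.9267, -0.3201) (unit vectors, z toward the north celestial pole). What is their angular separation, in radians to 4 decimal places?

1.5757 rad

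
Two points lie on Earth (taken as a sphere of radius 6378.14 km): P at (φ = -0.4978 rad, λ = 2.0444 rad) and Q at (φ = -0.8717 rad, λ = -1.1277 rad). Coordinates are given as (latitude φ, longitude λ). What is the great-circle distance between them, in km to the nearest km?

11301 km

With latitudes φ₁ = -28.522°, φ₂ = -49.945° and longitude difference Δλ = 178.252°:
cos c = sin φ₁ sin φ₂ + cos φ₁ cos φ₂ cos Δλ = (-0.4775)(-0.7654) + (0.8786)(0.6435)(-0.9995) = -0.19968,
so c = arccos(-0.19968) = 1.77182 rad.
Distance = R·c = 6378.14 × 1.7718 ≈ 11301 km.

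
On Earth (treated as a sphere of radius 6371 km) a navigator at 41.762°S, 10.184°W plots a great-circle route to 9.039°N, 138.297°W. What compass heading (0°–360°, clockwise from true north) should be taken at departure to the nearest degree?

Δλ = -128.113° = -2.2360 rad.
y = sin Δλ · cos φ₂ = (-0.7868)(0.9876) = -0.7770
x = cos φ₁ sin φ₂ − sin φ₁ cos φ₂ cos Δλ = (0.7459)(0.1571) − (-0.6660)(0.9876)(-0.6172) = -0.2888
θ = atan2(y, x) = -110.39°; adding 360° gives 250°.

250°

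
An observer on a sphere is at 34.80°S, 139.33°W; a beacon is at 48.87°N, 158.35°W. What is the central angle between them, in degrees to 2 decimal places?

85.37°

With latitudes φ₁ = -34.800°, φ₂ = 48.870° and longitude difference Δλ = -19.020°:
Haversine: a = sin²(Δφ/2) + cos φ₁ cos φ₂ sin²(Δλ/2) = 0.4449 + (0.8211)(0.6578)(0.0273) = 0.45962.
Central angle c = 2·arcsin(√a) = 1.48994 rad.
So the angular separation is 85.37°.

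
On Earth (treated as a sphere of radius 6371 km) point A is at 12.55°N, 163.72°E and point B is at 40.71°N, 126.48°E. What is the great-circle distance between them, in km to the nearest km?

4787 km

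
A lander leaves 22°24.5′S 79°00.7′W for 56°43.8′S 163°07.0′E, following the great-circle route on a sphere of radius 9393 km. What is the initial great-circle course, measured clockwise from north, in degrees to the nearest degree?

209°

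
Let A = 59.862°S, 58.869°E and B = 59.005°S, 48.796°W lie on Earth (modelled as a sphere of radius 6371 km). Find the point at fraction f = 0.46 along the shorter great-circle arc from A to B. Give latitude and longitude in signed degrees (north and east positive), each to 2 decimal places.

The central angle between A and B is δ = 0.8461 rad.
With f = 0.46, the slerp weights are sin((1−f)δ)/sin δ = 0.5892 and sin(fδ)/sin δ = 0.5068.
Weighted sum of the unit vectors: (0.5892)·(0.2596,0.4298,-0.8648) + (0.5068)·(0.3392,-0.3874,-0.8572) = (0.3249, 0.0569, -0.9440).
Converting back: φ = atan2(z, √(x²+y²)) = -70.74°, λ = atan2(y, x) = 9.93°.

-70.74°, 9.93°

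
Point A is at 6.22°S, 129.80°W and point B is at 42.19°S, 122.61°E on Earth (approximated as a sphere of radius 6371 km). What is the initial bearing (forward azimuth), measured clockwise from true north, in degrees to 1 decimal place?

Δλ = -107.590° = -1.8778 rad.
y = sin Δλ · cos φ₂ = (-0.9532)(0.7409) = -0.7063
x = cos φ₁ sin φ₂ − sin φ₁ cos φ₂ cos Δλ = (0.9941)(-0.6716) − (-0.1083)(0.7409)(-0.3022) = -0.6919
θ = atan2(y, x) = -134.41°; adding 360° gives 225.6°.

225.6°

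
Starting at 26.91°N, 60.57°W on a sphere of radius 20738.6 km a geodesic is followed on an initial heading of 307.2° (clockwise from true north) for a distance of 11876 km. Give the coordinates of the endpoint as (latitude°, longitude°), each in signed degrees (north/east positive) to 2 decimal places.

42.26°, -96.25°

Angular distance δ = d/R = 11876/20738.6 = 0.57265 rad; initial bearing θ = 5.3617 rad.
sin φ₂ = sin φ₁ cos δ + cos φ₁ sin δ cos θ = (0.4526)(0.8405) + (0.8917)(0.5419)(0.6046) = 0.6725, so φ₂ = 42.26°.
Δλ = atan2(sin θ sin δ cos φ₁, cos δ − sin φ₁ sin φ₂) = atan2(-0.3849, 0.5361) = -35.676°.
λ₂ = -60.570° − 35.676° = -96.25°.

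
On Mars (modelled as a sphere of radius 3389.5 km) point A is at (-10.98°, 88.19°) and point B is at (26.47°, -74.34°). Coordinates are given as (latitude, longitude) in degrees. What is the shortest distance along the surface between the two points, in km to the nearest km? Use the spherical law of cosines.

Let φ₁ = -0.1916 rad, φ₂ = 0.4620 rad, and Δλ = -2.8367 rad.
cos c = sin φ₁ sin φ₂ + cos φ₁ cos φ₂ cos Δλ = (-0.1905)(0.4457) + (0.9817)(0.8952)(-0.9539) = -0.92314,
so c = arccos(-0.92314) = 2.74697 rad.
Distance = R·c = 3389.5 × 2.7470 ≈ 9311 km.

9311 km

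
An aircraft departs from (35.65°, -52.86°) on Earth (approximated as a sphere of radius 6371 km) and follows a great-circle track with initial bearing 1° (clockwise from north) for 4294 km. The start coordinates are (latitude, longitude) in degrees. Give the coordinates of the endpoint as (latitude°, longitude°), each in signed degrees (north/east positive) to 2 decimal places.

74.25°, -50.56°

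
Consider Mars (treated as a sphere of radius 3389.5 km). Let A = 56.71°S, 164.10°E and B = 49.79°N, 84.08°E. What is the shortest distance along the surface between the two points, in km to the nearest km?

In radians: φ₁ = -0.9898, φ₂ = 0.8690, Δλ = -80.020° = -1.3966 rad.
cos c = sin φ₁ sin φ₂ + cos φ₁ cos φ₂ cos Δλ = (-0.8359)(0.7637) + (0.5489)(0.6456)(0.1733) = -0.57695,
so c = arccos(-0.57695) = 2.18579 rad.
Distance = R·c = 3389.5 × 2.1858 ≈ 7409 km.

7409 km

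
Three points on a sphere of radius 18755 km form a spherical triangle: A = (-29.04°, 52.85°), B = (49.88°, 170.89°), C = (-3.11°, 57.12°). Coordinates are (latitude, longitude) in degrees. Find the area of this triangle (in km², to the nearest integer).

150912543 km²

Side lengths (central angles): a = 1.8764, b = 0.4581, c = 2.2601 rad; semiperimeter s = 2.2973.
By l'Huilier's theorem, tan(E/4) = √[tan(s/2) tan((s−a)/2) tan((s−b)/2) tan((s−c)/2)], giving spherical excess E = 0.4290 rad.
Area = E·R² = 0.4290 × (18755)² ≈ 150912543 km².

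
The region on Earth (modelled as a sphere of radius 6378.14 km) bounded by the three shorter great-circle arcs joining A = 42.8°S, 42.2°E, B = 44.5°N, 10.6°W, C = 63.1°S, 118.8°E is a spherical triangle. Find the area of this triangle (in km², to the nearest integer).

2818642 km²

Side lengths (central angles): a = 2.5497, b = 0.8191, c = 1.7313 rad; semiperimeter s = 2.5501.
By l'Huilier's theorem, tan(E/4) = √[tan(s/2) tan((s−a)/2) tan((s−b)/2) tan((s−c)/2)], giving spherical excess E = 0.0693 rad.
Area = E·R² = 0.0693 × (6378.14)² ≈ 2818642 km².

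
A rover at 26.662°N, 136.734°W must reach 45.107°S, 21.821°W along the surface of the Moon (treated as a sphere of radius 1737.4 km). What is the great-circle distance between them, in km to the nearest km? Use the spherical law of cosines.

3812 km

Let φ₁ = 0.4653 rad, φ₂ = -0.7873 rad, and Δλ = 2.0056 rad.
cos c = sin φ₁ sin φ₂ + cos φ₁ cos φ₂ cos Δλ = (0.4487)(-0.7084) + (0.8937)(0.7058)(-0.4212) = -0.58358,
so c = arccos(-0.58358) = 2.19393 rad.
Distance = R·c = 1737.4 × 2.1939 ≈ 3812 km.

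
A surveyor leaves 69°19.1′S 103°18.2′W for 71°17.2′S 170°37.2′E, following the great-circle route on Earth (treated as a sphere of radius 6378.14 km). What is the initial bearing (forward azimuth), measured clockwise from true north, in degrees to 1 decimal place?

225.6°

Δλ = -86.077° = -1.5023 rad.
y = sin Δλ · cos φ₂ = (-0.9977)(0.3208) = -0.3201
x = cos φ₁ sin φ₂ − sin φ₁ cos φ₂ cos Δλ = (0.3532)(-0.9471) − (-0.9356)(0.3208)(0.0684) = -0.3140
θ = atan2(y, x) = -134.45°; adding 360° gives 225.6°.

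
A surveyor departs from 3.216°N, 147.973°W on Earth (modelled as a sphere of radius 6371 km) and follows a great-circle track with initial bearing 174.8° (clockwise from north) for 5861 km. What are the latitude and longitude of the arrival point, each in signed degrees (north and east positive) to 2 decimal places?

Angular distance δ = d/R = 5861/6371 = 0.91995 rad; initial bearing θ = 3.0508 rad.
sin φ₂ = sin φ₁ cos δ + cos φ₁ sin δ cos θ = (0.0561)(0.6059) + (0.9984)(0.7956)(-0.9959) = -0.7571, so φ₂ = -49.21°.
Δλ = atan2(sin θ sin δ cos φ₁, cos δ − sin φ₁ sin φ₂) = atan2(0.0720, 0.6483) = 6.336°.
λ₂ = -147.973° + 6.336° = -141.64°.

-49.21°, -141.64°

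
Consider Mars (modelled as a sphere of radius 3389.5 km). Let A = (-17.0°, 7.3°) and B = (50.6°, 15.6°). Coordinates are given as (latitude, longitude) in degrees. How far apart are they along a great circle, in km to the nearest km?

Let φ₁ = -0.2967 rad, φ₂ = 0.8831 rad, and Δλ = 0.1449 rad.
Haversine: a = sin²(Δφ/2) + cos φ₁ cos φ₂ sin²(Δλ/2) = 0.3095 + (0.9563)(0.6347)(0.0052) = 0.31264.
Central angle c = 2·arcsin(√a) = 1.18671 rad.
Distance = R·c = 3389.5 × 1.1867 ≈ 4022 km.

4022 km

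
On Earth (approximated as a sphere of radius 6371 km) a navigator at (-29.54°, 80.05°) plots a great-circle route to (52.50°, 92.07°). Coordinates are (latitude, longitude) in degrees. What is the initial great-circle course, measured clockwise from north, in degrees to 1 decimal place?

With φ₁ = -0.5156, φ₂ = 0.9163, Δλ = 0.2098 rad, the forward-azimuth formula gives
θ = atan2( sin Δλ cos φ₂ , cos φ₁ sin φ₂ − sin φ₁ cos φ₂ cos Δλ ) = atan2(0.1268, 0.9838) = 7.34°.
So the initial bearing is 7.3°.

7.3°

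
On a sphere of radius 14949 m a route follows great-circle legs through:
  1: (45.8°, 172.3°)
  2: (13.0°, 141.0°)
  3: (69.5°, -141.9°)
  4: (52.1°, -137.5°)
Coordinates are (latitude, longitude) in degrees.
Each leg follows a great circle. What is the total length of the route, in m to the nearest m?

Leg 1→2: central angle 0.7352 rad, distance 10990.4 m.
Leg 2→3: central angle 1.2798 rad, distance 19132.1 m.
Leg 3→4: central angle 0.3058 rad, distance 4571.4 m.
Total: 10990.4 + 19132.1 + 4571.4 ≈ 34694 m.

34694 m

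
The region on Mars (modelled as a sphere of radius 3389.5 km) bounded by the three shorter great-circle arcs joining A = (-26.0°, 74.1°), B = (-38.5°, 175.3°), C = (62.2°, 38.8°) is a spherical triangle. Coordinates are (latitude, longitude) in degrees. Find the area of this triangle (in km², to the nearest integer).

25753770 km²

Side lengths (central angles): a = 2.5243, b = 1.6165, c = 1.4341 rad; semiperimeter s = 2.7874.
By l'Huilier's theorem, tan(E/4) = √[tan(s/2) tan((s−a)/2) tan((s−b)/2) tan((s−c)/2)], giving spherical excess E = 2.2417 rad.
Area = E·R² = 2.2417 × (3389.5)² ≈ 25753770 km².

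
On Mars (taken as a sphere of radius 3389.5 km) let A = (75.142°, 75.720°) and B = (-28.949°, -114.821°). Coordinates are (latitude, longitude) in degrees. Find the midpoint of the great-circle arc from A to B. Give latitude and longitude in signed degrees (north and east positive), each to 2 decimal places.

The central angle between A and B is δ = 2.3301 rad.
With f = 0.5, the slerp weights are sin((1−f)δ)/sin δ = 1.2668 and sin(fδ)/sin δ = 1.2668.
Weighted sum of the unit vectors: (1.2668)·(0.0632,0.2485,0.9666) + (1.2668)·(-0.3673,-0.7942,-0.4840) = (-0.3852, -0.6913, 0.6113).
Converting back: φ = atan2(z, √(x²+y²)) = 37.68°, λ = atan2(y, x) = -119.13°.

37.68°, -119.13°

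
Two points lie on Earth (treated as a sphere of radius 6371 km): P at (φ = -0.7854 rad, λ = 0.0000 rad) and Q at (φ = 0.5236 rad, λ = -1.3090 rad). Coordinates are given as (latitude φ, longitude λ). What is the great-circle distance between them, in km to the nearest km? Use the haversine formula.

11258 km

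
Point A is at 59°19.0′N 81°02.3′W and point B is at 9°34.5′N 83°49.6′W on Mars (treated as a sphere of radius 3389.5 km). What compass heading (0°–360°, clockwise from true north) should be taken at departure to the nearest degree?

184°

Δλ = -2.788° = -0.0487 rad.
y = sin Δλ · cos φ₂ = (-0.0486)(0.9861) = -0.0480
x = cos φ₁ sin φ₂ − sin φ₁ cos φ₂ cos Δλ = (0.5103)(0.1663) − (0.8600)(0.9861)(0.9988) = -0.7621
θ = atan2(y, x) = -176.40°; adding 360° gives 184°.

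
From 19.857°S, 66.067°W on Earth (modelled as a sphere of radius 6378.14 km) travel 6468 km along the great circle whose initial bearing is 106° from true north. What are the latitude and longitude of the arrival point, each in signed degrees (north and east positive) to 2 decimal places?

Angular distance δ = d/R = 6468/6378.14 = 1.01409 rad; initial bearing θ = 1.8500 rad.
sin φ₂ = sin φ₁ cos δ + cos φ₁ sin δ cos θ = (-0.3397)(0.5284) + (0.9405)(0.8490)(-0.2756) = -0.3996, so φ₂ = -23.55°.
Δλ = atan2(sin θ sin δ cos φ₁, cos δ − sin φ₁ sin φ₂) = atan2(0.7676, 0.3927) = 62.908°.
λ₂ = -66.067° + 62.908° = -3.16°.

-23.55°, -3.16°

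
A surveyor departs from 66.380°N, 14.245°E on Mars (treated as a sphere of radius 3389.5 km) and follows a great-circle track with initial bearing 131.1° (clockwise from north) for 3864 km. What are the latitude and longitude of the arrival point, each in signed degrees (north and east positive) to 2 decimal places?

8.24°, 58.02°

Angular distance δ = d/R = 3864/3389.5 = 1.13999 rad; initial bearing θ = 2.2881 rad.
sin φ₂ = sin φ₁ cos δ + cos φ₁ sin δ cos θ = (0.9162)(0.4176) + (0.4007)(0.9086)(-0.6574) = 0.1433, so φ₂ = 8.24°.
Δλ = atan2(sin θ sin δ cos φ₁, cos δ − sin φ₁ sin φ₂) = atan2(0.2743, 0.2863) = 43.777°.
λ₂ = 14.245° + 43.777° = 58.02°.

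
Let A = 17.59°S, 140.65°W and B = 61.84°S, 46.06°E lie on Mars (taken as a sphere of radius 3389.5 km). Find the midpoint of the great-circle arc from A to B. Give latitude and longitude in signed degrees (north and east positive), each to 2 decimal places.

Central angle δ = 1.7521 rad. Interpolating on the sphere with fraction f = 0.5:
P = [sin((1−f)δ)·A + sin(fδ)·B] / sin δ = 0.7810·A + 0.7810·B in Cartesian coordinates,
giving P = (-0.3200, -0.2067, -0.9246), i.e. latitude -67.61°, longitude -147.14°.

-67.61°, -147.14°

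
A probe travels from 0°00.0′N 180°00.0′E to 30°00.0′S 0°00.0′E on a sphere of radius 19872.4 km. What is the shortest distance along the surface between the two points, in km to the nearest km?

In radians: φ₁ = 0.0000, φ₂ = -0.5236, Δλ = -180.000° = -3.1416 rad.
cos c = sin φ₁ sin φ₂ + cos φ₁ cos φ₂ cos Δλ = (0.0000)(-0.5000) + (1.0000)(0.8660)(-1.0000) = -0.86603,
so c = arccos(-0.86603) = 2.61799 rad.
Distance = R·c = 19872.4 × 2.6180 ≈ 52026 km.

52026 km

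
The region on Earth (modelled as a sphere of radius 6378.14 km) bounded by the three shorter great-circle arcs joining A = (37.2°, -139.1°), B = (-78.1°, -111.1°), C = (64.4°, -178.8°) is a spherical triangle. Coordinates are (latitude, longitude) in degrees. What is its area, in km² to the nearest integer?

Side lengths (central angles): a = 2.5842, b = 0.6266, c = 2.0337 rad; semiperimeter s = 2.6223.
By l'Huilier's theorem, tan(E/4) = √[tan(s/2) tan((s−a)/2) tan((s−b)/2) tan((s−c)/2)], giving spherical excess E = 0.7256 rad.
Area = E·R² = 0.7256 × (6378.14)² ≈ 29516538 km².

29516538 km²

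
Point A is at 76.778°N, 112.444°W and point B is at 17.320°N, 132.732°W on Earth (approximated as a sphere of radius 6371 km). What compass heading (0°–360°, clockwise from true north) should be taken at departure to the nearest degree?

Δλ = -20.288° = -0.3541 rad.
y = sin Δλ · cos φ₂ = (-0.3467)(0.9547) = -0.3310
x = cos φ₁ sin φ₂ − sin φ₁ cos φ₂ cos Δλ = (0.2287)(0.2977) − (0.9735)(0.9547)(0.9380) = -0.8036
θ = atan2(y, x) = -157.61°; adding 360° gives 202°.

202°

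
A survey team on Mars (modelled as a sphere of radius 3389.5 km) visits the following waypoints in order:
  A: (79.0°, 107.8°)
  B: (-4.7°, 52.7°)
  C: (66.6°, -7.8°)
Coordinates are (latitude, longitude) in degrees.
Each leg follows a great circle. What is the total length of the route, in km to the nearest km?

Leg A→B: central angle 1.5424 rad, distance 5228.0 km.
Leg B→C: central angle 1.4508 rad, distance 4917.5 km.
Total: 5228.0 + 4917.5 ≈ 10146 km.

10146 km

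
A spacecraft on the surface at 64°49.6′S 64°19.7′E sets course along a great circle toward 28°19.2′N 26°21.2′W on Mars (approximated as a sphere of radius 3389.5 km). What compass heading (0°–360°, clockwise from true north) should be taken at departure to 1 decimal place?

Δλ = -90.682° = -1.5827 rad.
y = sin Δλ · cos φ₂ = (-0.9999)(0.8803) = -0.8802
x = cos φ₁ sin φ₂ − sin φ₁ cos φ₂ cos Δλ = (0.4254)(0.4744) − (-0.9050)(0.8803)(-0.0119) = 0.1923
θ = atan2(y, x) = -77.68°; adding 360° gives 282.3°.

282.3°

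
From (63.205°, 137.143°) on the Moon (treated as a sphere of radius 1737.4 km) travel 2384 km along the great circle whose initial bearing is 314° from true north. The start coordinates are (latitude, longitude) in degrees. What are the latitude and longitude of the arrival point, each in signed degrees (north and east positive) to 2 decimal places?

28.89°, 10.80°

Angular distance δ = d/R = 2384/1737.4 = 1.37217 rad; initial bearing θ = 5.4803 rad.
sin φ₂ = sin φ₁ cos δ + cos φ₁ sin δ cos θ = (0.8926)(0.1973) + (0.4508)(0.9803)(0.6947) = 0.4831, so φ₂ = 28.89°.
Δλ = atan2(sin θ sin δ cos φ₁, cos δ − sin φ₁ sin φ₂) = atan2(-0.3179, -0.2339) = -126.348°.
λ₂ = 137.143° − 126.348° = 10.80°.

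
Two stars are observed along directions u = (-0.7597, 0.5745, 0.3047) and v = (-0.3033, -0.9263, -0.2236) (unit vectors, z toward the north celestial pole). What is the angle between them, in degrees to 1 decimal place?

u·v = -0.3699; |u| = 1.0000, |v| = 1.0000.
cos θ = (u·v)/(|u||v|) = -0.3699, so θ = 111.7°.

111.7°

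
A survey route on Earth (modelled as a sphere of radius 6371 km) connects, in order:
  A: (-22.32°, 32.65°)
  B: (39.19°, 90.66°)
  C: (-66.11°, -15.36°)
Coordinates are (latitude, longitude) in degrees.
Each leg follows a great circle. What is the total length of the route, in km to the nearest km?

Leg A→B: central angle 1.4305 rad, distance 9113.6 km.
Leg B→C: central angle 2.2975 rad, distance 14637.1 km.
Total: 9113.6 + 14637.1 ≈ 23751 km.

23751 km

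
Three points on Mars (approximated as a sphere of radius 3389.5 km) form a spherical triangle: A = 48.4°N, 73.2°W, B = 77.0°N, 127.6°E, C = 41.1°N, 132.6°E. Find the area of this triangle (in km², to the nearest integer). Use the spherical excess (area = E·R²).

1770531 km²

Side lengths (central angles): a = 0.6277, b = 1.5296, c = 0.9410 rad; semiperimeter s = 1.5491.
By l'Huilier's theorem, tan(E/4) = √[tan(s/2) tan((s−a)/2) tan((s−b)/2) tan((s−c)/2)], giving spherical excess E = 0.1541 rad.
Area = E·R² = 0.1541 × (3389.5)² ≈ 1770531 km².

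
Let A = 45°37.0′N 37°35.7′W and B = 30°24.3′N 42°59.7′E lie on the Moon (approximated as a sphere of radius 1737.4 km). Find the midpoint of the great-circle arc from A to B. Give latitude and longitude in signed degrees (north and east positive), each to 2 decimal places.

45.59°, 7.76°

Central angle δ = 1.0924 rad. Interpolating on the sphere with fraction f = 0.5:
P = [sin((1−f)δ)·A + sin(fδ)·B] / sin δ = 0.5851·A + 0.5851·B in Cartesian coordinates,
giving P = (0.6934, 0.0945, 0.7143), i.e. latitude 45.59°, longitude 7.76°.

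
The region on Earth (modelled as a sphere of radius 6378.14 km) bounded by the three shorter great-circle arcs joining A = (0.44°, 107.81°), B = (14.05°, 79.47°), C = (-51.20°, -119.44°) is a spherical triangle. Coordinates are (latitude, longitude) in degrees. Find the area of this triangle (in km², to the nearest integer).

Side lengths (central angles): a = 2.4407, b = 2.0167, c = 0.5440 rad; semiperimeter s = 2.5007.
By l'Huilier's theorem, tan(E/4) = √[tan(s/2) tan((s−a)/2) tan((s−b)/2) tan((s−c)/2)], giving spherical excess E = 0.7206 rad.
Area = E·R² = 0.7206 × (6378.14)² ≈ 29314486 km².

29314486 km²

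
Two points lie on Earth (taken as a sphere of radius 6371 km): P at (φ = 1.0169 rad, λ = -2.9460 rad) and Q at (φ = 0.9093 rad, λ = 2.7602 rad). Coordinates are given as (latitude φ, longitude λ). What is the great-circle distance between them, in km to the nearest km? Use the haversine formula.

2182 km

In radians: φ₁ = 1.0169, φ₂ = 0.9093, Δλ = -33.059° = -0.5770 rad.
Haversine: a = sin²(Δφ/2) + cos φ₁ cos φ₂ sin²(Δλ/2) = 0.0029 + (0.5260)(0.6143)(0.0809) = 0.02905.
Central angle c = 2·arcsin(√a) = 0.34253 rad.
Distance = R·c = 6371 × 0.3425 ≈ 2182 km.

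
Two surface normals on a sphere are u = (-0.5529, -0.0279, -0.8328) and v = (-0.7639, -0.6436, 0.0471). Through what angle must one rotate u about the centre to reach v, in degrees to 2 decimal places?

66.35°

u·v = 0.4011; |u| = 1.0000, |v| = 1.0000.
cos θ = (u·v)/(|u||v|) = 0.4011, so θ = 66.35°.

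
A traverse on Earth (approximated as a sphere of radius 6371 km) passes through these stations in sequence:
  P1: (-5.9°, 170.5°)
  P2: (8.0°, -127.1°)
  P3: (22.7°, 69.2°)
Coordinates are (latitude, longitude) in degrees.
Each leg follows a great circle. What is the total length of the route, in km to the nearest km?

23258 km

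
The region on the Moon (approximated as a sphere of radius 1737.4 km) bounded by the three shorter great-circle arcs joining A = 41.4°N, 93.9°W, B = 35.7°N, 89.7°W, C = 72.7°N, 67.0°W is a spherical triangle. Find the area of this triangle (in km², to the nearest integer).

Side lengths (central angles): a = 0.6762, b = 0.5911, c = 0.1148 rad; semiperimeter s = 0.6911.
By l'Huilier's theorem, tan(E/4) = √[tan(s/2) tan((s−a)/2) tan((s−b)/2) tan((s−c)/2)], giving spherical excess E = 0.0252 rad.
Area = E·R² = 0.0252 × (1737.4)² ≈ 75941 km².

75941 km²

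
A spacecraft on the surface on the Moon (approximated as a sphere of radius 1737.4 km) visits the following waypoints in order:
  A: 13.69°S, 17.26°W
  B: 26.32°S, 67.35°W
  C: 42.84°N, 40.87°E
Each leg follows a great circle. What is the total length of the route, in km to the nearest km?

5121 km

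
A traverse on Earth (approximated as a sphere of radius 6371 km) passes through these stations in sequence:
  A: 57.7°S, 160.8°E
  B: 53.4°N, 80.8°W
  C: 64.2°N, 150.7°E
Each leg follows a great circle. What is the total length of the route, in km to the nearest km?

Leg A→B: central angle 2.5501 rad, distance 16246.8 km.
Leg B→C: central angle 0.9749 rad, distance 6211.1 km.
Total: 16246.8 + 6211.1 ≈ 22458 km.

22458 km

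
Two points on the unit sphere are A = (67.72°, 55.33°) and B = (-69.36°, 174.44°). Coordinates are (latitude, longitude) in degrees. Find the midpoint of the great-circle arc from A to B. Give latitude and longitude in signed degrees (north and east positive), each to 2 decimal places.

-1.61°, 111.34°

Central angle δ = 2.7678 rad. Interpolating on the sphere with fraction f = 0.5:
P = [sin((1−f)δ)·A + sin(fδ)·B] / sin δ = 2.6912·A + 2.6912·B in Cartesian coordinates,
giving P = (-0.3638, 0.9311, -0.0282), i.e. latitude -1.61°, longitude 111.34°.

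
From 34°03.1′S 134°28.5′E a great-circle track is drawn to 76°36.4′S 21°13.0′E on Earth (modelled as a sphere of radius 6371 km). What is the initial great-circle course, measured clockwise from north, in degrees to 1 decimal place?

Δλ = -113.258° = -1.9767 rad.
y = sin Δλ · cos φ₂ = (-0.9187)(0.2316) = -0.2128
x = cos φ₁ sin φ₂ − sin φ₁ cos φ₂ cos Δλ = (0.8285)(-0.9728) − (-0.5599)(0.2316)(-0.3949) = -0.8572
θ = atan2(y, x) = -166.06°; adding 360° gives 193.9°.

193.9°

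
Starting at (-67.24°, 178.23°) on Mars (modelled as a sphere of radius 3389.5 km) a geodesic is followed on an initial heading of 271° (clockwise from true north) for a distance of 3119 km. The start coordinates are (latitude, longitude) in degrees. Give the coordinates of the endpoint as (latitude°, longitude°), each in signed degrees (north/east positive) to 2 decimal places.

-33.58°, 105.49°

Angular distance δ = d/R = 3119/3389.5 = 0.92019 rad; initial bearing θ = 4.7298 rad.
sin φ₂ = sin φ₁ cos δ + cos φ₁ sin δ cos θ = (-0.9221)(0.6057) + (0.3869)(0.7957)(0.0175) = -0.5531, so φ₂ = -33.58°.
Δλ = atan2(sin θ sin δ cos φ₁, cos δ − sin φ₁ sin φ₂) = atan2(-0.3078, 0.0956) = -72.745°.
λ₂ = 178.230° − 72.745° = 105.49°.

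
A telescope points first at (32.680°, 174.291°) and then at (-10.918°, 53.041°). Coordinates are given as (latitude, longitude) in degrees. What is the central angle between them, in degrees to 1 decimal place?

In radians: φ₁ = 0.5704, φ₂ = -0.1906, Δλ = -121.250° = -2.1162 rad.
cos c = sin φ₁ sin φ₂ + cos φ₁ cos φ₂ cos Δλ = (0.5399)(-0.1894) + (0.8417)(0.9819)(-0.5188) = -0.53102,
so c = arccos(-0.53102) = 2.13059 rad.
So the angular separation is 122.1°.

122.1°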